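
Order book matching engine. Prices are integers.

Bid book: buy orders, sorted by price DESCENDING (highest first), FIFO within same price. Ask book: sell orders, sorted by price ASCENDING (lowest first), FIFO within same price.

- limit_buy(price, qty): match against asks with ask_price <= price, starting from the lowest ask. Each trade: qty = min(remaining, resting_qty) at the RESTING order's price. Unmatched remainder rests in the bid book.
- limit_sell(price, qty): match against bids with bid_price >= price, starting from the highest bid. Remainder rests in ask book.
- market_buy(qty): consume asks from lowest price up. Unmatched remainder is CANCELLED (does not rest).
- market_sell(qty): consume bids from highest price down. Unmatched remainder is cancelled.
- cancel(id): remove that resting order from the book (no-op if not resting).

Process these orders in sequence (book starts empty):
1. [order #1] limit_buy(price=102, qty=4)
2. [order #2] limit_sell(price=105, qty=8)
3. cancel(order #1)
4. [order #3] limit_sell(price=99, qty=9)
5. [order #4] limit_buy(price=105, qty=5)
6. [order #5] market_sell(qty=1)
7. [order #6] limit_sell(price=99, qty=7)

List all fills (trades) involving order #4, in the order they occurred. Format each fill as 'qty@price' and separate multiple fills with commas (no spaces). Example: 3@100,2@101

Answer: 5@99

Derivation:
After op 1 [order #1] limit_buy(price=102, qty=4): fills=none; bids=[#1:4@102] asks=[-]
After op 2 [order #2] limit_sell(price=105, qty=8): fills=none; bids=[#1:4@102] asks=[#2:8@105]
After op 3 cancel(order #1): fills=none; bids=[-] asks=[#2:8@105]
After op 4 [order #3] limit_sell(price=99, qty=9): fills=none; bids=[-] asks=[#3:9@99 #2:8@105]
After op 5 [order #4] limit_buy(price=105, qty=5): fills=#4x#3:5@99; bids=[-] asks=[#3:4@99 #2:8@105]
After op 6 [order #5] market_sell(qty=1): fills=none; bids=[-] asks=[#3:4@99 #2:8@105]
After op 7 [order #6] limit_sell(price=99, qty=7): fills=none; bids=[-] asks=[#3:4@99 #6:7@99 #2:8@105]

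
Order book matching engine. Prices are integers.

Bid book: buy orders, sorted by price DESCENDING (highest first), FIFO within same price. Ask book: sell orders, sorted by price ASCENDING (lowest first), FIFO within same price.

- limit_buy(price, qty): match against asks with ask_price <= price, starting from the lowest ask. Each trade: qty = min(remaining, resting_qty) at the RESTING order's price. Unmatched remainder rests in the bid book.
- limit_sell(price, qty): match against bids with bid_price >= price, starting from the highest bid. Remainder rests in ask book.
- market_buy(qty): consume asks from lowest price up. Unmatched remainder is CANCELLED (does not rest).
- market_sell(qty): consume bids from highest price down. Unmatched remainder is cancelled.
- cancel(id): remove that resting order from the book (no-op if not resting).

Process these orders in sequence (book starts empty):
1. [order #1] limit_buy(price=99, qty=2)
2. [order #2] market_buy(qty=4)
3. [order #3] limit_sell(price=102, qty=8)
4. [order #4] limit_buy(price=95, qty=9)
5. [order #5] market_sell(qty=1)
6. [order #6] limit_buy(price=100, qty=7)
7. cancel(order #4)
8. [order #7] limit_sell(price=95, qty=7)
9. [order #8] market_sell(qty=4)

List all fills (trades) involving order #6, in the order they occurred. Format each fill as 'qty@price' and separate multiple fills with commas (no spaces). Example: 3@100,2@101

Answer: 7@100

Derivation:
After op 1 [order #1] limit_buy(price=99, qty=2): fills=none; bids=[#1:2@99] asks=[-]
After op 2 [order #2] market_buy(qty=4): fills=none; bids=[#1:2@99] asks=[-]
After op 3 [order #3] limit_sell(price=102, qty=8): fills=none; bids=[#1:2@99] asks=[#3:8@102]
After op 4 [order #4] limit_buy(price=95, qty=9): fills=none; bids=[#1:2@99 #4:9@95] asks=[#3:8@102]
After op 5 [order #5] market_sell(qty=1): fills=#1x#5:1@99; bids=[#1:1@99 #4:9@95] asks=[#3:8@102]
After op 6 [order #6] limit_buy(price=100, qty=7): fills=none; bids=[#6:7@100 #1:1@99 #4:9@95] asks=[#3:8@102]
After op 7 cancel(order #4): fills=none; bids=[#6:7@100 #1:1@99] asks=[#3:8@102]
After op 8 [order #7] limit_sell(price=95, qty=7): fills=#6x#7:7@100; bids=[#1:1@99] asks=[#3:8@102]
After op 9 [order #8] market_sell(qty=4): fills=#1x#8:1@99; bids=[-] asks=[#3:8@102]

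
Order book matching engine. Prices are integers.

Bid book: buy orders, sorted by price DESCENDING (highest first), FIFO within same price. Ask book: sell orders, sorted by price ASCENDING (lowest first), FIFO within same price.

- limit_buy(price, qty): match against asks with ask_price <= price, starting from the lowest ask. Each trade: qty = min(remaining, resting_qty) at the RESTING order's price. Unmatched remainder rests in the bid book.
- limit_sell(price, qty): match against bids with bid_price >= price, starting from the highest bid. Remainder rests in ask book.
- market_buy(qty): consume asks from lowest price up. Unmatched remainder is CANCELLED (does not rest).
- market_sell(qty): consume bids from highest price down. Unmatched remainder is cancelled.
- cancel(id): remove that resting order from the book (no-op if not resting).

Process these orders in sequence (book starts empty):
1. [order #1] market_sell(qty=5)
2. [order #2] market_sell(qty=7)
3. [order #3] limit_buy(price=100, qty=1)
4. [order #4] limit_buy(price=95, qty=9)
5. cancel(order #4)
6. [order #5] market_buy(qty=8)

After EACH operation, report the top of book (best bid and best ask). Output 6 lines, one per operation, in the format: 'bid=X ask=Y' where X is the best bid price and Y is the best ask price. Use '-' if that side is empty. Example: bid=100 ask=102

After op 1 [order #1] market_sell(qty=5): fills=none; bids=[-] asks=[-]
After op 2 [order #2] market_sell(qty=7): fills=none; bids=[-] asks=[-]
After op 3 [order #3] limit_buy(price=100, qty=1): fills=none; bids=[#3:1@100] asks=[-]
After op 4 [order #4] limit_buy(price=95, qty=9): fills=none; bids=[#3:1@100 #4:9@95] asks=[-]
After op 5 cancel(order #4): fills=none; bids=[#3:1@100] asks=[-]
After op 6 [order #5] market_buy(qty=8): fills=none; bids=[#3:1@100] asks=[-]

Answer: bid=- ask=-
bid=- ask=-
bid=100 ask=-
bid=100 ask=-
bid=100 ask=-
bid=100 ask=-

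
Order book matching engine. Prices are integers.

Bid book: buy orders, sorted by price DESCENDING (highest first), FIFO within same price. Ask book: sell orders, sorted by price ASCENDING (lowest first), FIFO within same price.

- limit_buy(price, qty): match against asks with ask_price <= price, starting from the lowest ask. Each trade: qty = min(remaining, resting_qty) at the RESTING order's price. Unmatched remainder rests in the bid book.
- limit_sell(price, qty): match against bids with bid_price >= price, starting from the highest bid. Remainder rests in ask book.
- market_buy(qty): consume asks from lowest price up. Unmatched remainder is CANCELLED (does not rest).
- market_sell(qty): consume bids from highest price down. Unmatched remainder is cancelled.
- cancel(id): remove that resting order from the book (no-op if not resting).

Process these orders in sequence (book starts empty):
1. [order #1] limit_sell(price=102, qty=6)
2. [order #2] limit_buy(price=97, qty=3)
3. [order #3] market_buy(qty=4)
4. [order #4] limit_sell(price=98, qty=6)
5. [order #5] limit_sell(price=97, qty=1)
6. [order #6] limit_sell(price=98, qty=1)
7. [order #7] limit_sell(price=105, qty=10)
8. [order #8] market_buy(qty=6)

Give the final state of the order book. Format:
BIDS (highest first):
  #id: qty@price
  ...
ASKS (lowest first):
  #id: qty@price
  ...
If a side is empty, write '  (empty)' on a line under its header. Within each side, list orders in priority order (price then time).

Answer: BIDS (highest first):
  #2: 2@97
ASKS (lowest first):
  #6: 1@98
  #1: 2@102
  #7: 10@105

Derivation:
After op 1 [order #1] limit_sell(price=102, qty=6): fills=none; bids=[-] asks=[#1:6@102]
After op 2 [order #2] limit_buy(price=97, qty=3): fills=none; bids=[#2:3@97] asks=[#1:6@102]
After op 3 [order #3] market_buy(qty=4): fills=#3x#1:4@102; bids=[#2:3@97] asks=[#1:2@102]
After op 4 [order #4] limit_sell(price=98, qty=6): fills=none; bids=[#2:3@97] asks=[#4:6@98 #1:2@102]
After op 5 [order #5] limit_sell(price=97, qty=1): fills=#2x#5:1@97; bids=[#2:2@97] asks=[#4:6@98 #1:2@102]
After op 6 [order #6] limit_sell(price=98, qty=1): fills=none; bids=[#2:2@97] asks=[#4:6@98 #6:1@98 #1:2@102]
After op 7 [order #7] limit_sell(price=105, qty=10): fills=none; bids=[#2:2@97] asks=[#4:6@98 #6:1@98 #1:2@102 #7:10@105]
After op 8 [order #8] market_buy(qty=6): fills=#8x#4:6@98; bids=[#2:2@97] asks=[#6:1@98 #1:2@102 #7:10@105]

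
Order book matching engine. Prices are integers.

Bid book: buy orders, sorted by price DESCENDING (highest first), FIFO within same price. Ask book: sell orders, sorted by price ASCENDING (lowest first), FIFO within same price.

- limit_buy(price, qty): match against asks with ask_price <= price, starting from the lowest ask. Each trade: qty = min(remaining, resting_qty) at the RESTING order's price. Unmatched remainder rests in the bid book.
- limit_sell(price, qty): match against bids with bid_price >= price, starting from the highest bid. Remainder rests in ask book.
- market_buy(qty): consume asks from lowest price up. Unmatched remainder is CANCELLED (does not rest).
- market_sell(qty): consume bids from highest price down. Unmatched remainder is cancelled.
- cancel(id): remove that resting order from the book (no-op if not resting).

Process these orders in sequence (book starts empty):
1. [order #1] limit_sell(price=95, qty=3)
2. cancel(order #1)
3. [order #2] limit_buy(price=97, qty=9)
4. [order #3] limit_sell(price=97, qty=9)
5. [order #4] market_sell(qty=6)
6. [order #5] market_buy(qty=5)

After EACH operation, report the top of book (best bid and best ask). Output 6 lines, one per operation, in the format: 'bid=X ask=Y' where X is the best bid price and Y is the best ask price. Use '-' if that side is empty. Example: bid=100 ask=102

Answer: bid=- ask=95
bid=- ask=-
bid=97 ask=-
bid=- ask=-
bid=- ask=-
bid=- ask=-

Derivation:
After op 1 [order #1] limit_sell(price=95, qty=3): fills=none; bids=[-] asks=[#1:3@95]
After op 2 cancel(order #1): fills=none; bids=[-] asks=[-]
After op 3 [order #2] limit_buy(price=97, qty=9): fills=none; bids=[#2:9@97] asks=[-]
After op 4 [order #3] limit_sell(price=97, qty=9): fills=#2x#3:9@97; bids=[-] asks=[-]
After op 5 [order #4] market_sell(qty=6): fills=none; bids=[-] asks=[-]
After op 6 [order #5] market_buy(qty=5): fills=none; bids=[-] asks=[-]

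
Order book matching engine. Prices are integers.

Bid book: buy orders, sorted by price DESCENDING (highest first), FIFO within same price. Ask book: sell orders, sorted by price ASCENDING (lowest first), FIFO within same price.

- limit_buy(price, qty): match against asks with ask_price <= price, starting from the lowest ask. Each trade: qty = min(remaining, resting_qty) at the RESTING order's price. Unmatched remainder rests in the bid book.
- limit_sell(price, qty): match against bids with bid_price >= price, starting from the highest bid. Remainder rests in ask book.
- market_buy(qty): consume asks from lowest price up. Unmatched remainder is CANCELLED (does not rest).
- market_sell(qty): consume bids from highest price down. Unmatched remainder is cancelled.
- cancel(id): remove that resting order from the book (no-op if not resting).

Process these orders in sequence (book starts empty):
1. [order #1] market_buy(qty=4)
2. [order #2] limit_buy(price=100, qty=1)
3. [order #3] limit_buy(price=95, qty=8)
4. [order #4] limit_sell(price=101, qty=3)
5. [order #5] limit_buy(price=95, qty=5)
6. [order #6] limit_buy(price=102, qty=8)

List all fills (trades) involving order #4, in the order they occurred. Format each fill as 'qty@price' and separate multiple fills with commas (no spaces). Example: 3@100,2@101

Answer: 3@101

Derivation:
After op 1 [order #1] market_buy(qty=4): fills=none; bids=[-] asks=[-]
After op 2 [order #2] limit_buy(price=100, qty=1): fills=none; bids=[#2:1@100] asks=[-]
After op 3 [order #3] limit_buy(price=95, qty=8): fills=none; bids=[#2:1@100 #3:8@95] asks=[-]
After op 4 [order #4] limit_sell(price=101, qty=3): fills=none; bids=[#2:1@100 #3:8@95] asks=[#4:3@101]
After op 5 [order #5] limit_buy(price=95, qty=5): fills=none; bids=[#2:1@100 #3:8@95 #5:5@95] asks=[#4:3@101]
After op 6 [order #6] limit_buy(price=102, qty=8): fills=#6x#4:3@101; bids=[#6:5@102 #2:1@100 #3:8@95 #5:5@95] asks=[-]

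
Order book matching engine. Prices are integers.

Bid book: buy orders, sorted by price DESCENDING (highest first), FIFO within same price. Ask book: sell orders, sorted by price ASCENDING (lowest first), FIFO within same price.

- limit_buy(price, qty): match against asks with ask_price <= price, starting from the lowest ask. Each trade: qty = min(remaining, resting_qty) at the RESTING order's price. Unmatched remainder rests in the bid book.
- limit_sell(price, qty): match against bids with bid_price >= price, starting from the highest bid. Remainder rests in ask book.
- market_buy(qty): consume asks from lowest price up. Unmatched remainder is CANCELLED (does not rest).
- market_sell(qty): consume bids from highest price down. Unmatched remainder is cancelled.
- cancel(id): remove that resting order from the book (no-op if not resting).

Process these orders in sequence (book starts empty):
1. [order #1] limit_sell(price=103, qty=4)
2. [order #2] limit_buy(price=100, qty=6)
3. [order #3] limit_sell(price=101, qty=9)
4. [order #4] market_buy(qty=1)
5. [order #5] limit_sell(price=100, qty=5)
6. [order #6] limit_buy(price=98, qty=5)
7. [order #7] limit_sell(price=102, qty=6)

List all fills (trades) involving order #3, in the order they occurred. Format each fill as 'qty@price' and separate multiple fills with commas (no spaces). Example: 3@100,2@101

After op 1 [order #1] limit_sell(price=103, qty=4): fills=none; bids=[-] asks=[#1:4@103]
After op 2 [order #2] limit_buy(price=100, qty=6): fills=none; bids=[#2:6@100] asks=[#1:4@103]
After op 3 [order #3] limit_sell(price=101, qty=9): fills=none; bids=[#2:6@100] asks=[#3:9@101 #1:4@103]
After op 4 [order #4] market_buy(qty=1): fills=#4x#3:1@101; bids=[#2:6@100] asks=[#3:8@101 #1:4@103]
After op 5 [order #5] limit_sell(price=100, qty=5): fills=#2x#5:5@100; bids=[#2:1@100] asks=[#3:8@101 #1:4@103]
After op 6 [order #6] limit_buy(price=98, qty=5): fills=none; bids=[#2:1@100 #6:5@98] asks=[#3:8@101 #1:4@103]
After op 7 [order #7] limit_sell(price=102, qty=6): fills=none; bids=[#2:1@100 #6:5@98] asks=[#3:8@101 #7:6@102 #1:4@103]

Answer: 1@101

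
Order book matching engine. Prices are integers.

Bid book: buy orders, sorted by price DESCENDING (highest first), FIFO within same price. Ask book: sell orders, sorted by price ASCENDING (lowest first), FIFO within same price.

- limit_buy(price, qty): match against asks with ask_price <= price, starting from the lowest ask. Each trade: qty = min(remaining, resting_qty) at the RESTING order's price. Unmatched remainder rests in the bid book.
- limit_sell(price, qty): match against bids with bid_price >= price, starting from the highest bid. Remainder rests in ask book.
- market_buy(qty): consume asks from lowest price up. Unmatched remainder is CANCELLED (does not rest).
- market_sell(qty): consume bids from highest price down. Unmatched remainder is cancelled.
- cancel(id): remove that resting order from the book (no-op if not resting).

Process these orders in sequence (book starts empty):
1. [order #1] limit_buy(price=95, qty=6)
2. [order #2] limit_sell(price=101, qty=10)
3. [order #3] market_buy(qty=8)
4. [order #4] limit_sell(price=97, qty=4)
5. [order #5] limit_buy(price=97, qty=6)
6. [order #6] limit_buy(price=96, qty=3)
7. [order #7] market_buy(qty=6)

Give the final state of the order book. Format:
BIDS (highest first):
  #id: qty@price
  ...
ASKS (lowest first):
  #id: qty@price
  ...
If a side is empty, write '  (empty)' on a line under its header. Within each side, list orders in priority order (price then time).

Answer: BIDS (highest first):
  #5: 2@97
  #6: 3@96
  #1: 6@95
ASKS (lowest first):
  (empty)

Derivation:
After op 1 [order #1] limit_buy(price=95, qty=6): fills=none; bids=[#1:6@95] asks=[-]
After op 2 [order #2] limit_sell(price=101, qty=10): fills=none; bids=[#1:6@95] asks=[#2:10@101]
After op 3 [order #3] market_buy(qty=8): fills=#3x#2:8@101; bids=[#1:6@95] asks=[#2:2@101]
After op 4 [order #4] limit_sell(price=97, qty=4): fills=none; bids=[#1:6@95] asks=[#4:4@97 #2:2@101]
After op 5 [order #5] limit_buy(price=97, qty=6): fills=#5x#4:4@97; bids=[#5:2@97 #1:6@95] asks=[#2:2@101]
After op 6 [order #6] limit_buy(price=96, qty=3): fills=none; bids=[#5:2@97 #6:3@96 #1:6@95] asks=[#2:2@101]
After op 7 [order #7] market_buy(qty=6): fills=#7x#2:2@101; bids=[#5:2@97 #6:3@96 #1:6@95] asks=[-]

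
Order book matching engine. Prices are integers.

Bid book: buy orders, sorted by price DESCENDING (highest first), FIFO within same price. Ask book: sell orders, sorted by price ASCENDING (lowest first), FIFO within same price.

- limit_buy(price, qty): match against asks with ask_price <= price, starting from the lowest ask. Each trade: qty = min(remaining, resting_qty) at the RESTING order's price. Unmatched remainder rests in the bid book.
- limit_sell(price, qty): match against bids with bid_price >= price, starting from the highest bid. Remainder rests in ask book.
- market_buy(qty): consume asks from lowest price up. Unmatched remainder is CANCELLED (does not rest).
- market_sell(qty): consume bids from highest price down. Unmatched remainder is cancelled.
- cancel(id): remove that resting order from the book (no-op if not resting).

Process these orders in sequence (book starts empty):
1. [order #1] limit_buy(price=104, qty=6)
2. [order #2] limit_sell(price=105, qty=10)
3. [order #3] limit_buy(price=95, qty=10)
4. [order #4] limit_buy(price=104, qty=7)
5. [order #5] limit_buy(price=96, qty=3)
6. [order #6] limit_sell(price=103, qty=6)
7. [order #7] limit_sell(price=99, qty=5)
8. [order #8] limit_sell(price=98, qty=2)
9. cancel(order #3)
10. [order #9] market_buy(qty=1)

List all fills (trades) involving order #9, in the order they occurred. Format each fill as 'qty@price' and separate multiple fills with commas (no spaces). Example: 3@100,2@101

After op 1 [order #1] limit_buy(price=104, qty=6): fills=none; bids=[#1:6@104] asks=[-]
After op 2 [order #2] limit_sell(price=105, qty=10): fills=none; bids=[#1:6@104] asks=[#2:10@105]
After op 3 [order #3] limit_buy(price=95, qty=10): fills=none; bids=[#1:6@104 #3:10@95] asks=[#2:10@105]
After op 4 [order #4] limit_buy(price=104, qty=7): fills=none; bids=[#1:6@104 #4:7@104 #3:10@95] asks=[#2:10@105]
After op 5 [order #5] limit_buy(price=96, qty=3): fills=none; bids=[#1:6@104 #4:7@104 #5:3@96 #3:10@95] asks=[#2:10@105]
After op 6 [order #6] limit_sell(price=103, qty=6): fills=#1x#6:6@104; bids=[#4:7@104 #5:3@96 #3:10@95] asks=[#2:10@105]
After op 7 [order #7] limit_sell(price=99, qty=5): fills=#4x#7:5@104; bids=[#4:2@104 #5:3@96 #3:10@95] asks=[#2:10@105]
After op 8 [order #8] limit_sell(price=98, qty=2): fills=#4x#8:2@104; bids=[#5:3@96 #3:10@95] asks=[#2:10@105]
After op 9 cancel(order #3): fills=none; bids=[#5:3@96] asks=[#2:10@105]
After op 10 [order #9] market_buy(qty=1): fills=#9x#2:1@105; bids=[#5:3@96] asks=[#2:9@105]

Answer: 1@105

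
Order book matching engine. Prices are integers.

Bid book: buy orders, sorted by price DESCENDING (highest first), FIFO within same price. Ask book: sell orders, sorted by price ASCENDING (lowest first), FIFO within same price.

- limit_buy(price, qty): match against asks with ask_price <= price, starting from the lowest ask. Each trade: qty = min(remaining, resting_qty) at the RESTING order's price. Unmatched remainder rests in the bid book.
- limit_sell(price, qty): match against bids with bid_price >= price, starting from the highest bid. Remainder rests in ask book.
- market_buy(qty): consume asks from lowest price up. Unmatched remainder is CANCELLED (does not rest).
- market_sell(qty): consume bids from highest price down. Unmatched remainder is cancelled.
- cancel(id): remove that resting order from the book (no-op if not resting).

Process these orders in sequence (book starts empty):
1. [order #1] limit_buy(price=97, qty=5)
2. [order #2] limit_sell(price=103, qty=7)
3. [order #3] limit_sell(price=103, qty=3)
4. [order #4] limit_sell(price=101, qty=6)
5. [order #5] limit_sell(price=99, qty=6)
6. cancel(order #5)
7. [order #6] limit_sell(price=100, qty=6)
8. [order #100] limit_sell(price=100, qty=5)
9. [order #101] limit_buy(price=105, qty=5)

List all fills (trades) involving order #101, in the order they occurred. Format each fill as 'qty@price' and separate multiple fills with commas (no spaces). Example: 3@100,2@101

After op 1 [order #1] limit_buy(price=97, qty=5): fills=none; bids=[#1:5@97] asks=[-]
After op 2 [order #2] limit_sell(price=103, qty=7): fills=none; bids=[#1:5@97] asks=[#2:7@103]
After op 3 [order #3] limit_sell(price=103, qty=3): fills=none; bids=[#1:5@97] asks=[#2:7@103 #3:3@103]
After op 4 [order #4] limit_sell(price=101, qty=6): fills=none; bids=[#1:5@97] asks=[#4:6@101 #2:7@103 #3:3@103]
After op 5 [order #5] limit_sell(price=99, qty=6): fills=none; bids=[#1:5@97] asks=[#5:6@99 #4:6@101 #2:7@103 #3:3@103]
After op 6 cancel(order #5): fills=none; bids=[#1:5@97] asks=[#4:6@101 #2:7@103 #3:3@103]
After op 7 [order #6] limit_sell(price=100, qty=6): fills=none; bids=[#1:5@97] asks=[#6:6@100 #4:6@101 #2:7@103 #3:3@103]
After op 8 [order #100] limit_sell(price=100, qty=5): fills=none; bids=[#1:5@97] asks=[#6:6@100 #100:5@100 #4:6@101 #2:7@103 #3:3@103]
After op 9 [order #101] limit_buy(price=105, qty=5): fills=#101x#6:5@100; bids=[#1:5@97] asks=[#6:1@100 #100:5@100 #4:6@101 #2:7@103 #3:3@103]

Answer: 5@100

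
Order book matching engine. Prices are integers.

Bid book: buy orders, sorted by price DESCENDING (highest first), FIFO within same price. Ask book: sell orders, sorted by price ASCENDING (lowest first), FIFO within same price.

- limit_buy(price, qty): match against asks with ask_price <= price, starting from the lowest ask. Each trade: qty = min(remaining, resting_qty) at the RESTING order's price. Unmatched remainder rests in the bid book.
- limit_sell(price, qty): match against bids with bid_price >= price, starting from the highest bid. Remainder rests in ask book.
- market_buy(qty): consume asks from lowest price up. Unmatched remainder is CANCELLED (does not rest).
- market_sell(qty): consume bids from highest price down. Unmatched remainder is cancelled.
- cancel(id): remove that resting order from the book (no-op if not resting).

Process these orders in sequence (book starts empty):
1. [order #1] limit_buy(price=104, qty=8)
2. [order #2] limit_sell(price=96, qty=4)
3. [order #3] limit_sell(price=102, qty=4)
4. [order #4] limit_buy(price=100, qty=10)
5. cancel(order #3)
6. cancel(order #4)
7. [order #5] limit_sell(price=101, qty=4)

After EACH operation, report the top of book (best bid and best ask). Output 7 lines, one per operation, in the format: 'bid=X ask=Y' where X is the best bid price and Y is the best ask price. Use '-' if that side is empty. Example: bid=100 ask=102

Answer: bid=104 ask=-
bid=104 ask=-
bid=- ask=-
bid=100 ask=-
bid=100 ask=-
bid=- ask=-
bid=- ask=101

Derivation:
After op 1 [order #1] limit_buy(price=104, qty=8): fills=none; bids=[#1:8@104] asks=[-]
After op 2 [order #2] limit_sell(price=96, qty=4): fills=#1x#2:4@104; bids=[#1:4@104] asks=[-]
After op 3 [order #3] limit_sell(price=102, qty=4): fills=#1x#3:4@104; bids=[-] asks=[-]
After op 4 [order #4] limit_buy(price=100, qty=10): fills=none; bids=[#4:10@100] asks=[-]
After op 5 cancel(order #3): fills=none; bids=[#4:10@100] asks=[-]
After op 6 cancel(order #4): fills=none; bids=[-] asks=[-]
After op 7 [order #5] limit_sell(price=101, qty=4): fills=none; bids=[-] asks=[#5:4@101]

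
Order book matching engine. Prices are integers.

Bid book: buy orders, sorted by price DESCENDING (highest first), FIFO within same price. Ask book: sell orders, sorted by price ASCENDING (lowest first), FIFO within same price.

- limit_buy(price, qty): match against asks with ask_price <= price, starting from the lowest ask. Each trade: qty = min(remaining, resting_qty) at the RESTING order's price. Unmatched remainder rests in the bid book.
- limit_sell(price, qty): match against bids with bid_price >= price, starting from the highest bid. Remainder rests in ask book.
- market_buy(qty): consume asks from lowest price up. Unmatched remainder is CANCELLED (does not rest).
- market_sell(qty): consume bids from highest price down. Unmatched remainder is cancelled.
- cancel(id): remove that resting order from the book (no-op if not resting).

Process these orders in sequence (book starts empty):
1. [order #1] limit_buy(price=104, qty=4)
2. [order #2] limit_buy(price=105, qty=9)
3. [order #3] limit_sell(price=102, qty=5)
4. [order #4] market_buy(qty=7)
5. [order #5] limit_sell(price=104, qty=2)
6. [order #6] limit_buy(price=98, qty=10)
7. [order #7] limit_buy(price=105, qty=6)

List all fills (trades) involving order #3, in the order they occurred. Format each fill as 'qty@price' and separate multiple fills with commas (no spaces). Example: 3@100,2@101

Answer: 5@105

Derivation:
After op 1 [order #1] limit_buy(price=104, qty=4): fills=none; bids=[#1:4@104] asks=[-]
After op 2 [order #2] limit_buy(price=105, qty=9): fills=none; bids=[#2:9@105 #1:4@104] asks=[-]
After op 3 [order #3] limit_sell(price=102, qty=5): fills=#2x#3:5@105; bids=[#2:4@105 #1:4@104] asks=[-]
After op 4 [order #4] market_buy(qty=7): fills=none; bids=[#2:4@105 #1:4@104] asks=[-]
After op 5 [order #5] limit_sell(price=104, qty=2): fills=#2x#5:2@105; bids=[#2:2@105 #1:4@104] asks=[-]
After op 6 [order #6] limit_buy(price=98, qty=10): fills=none; bids=[#2:2@105 #1:4@104 #6:10@98] asks=[-]
After op 7 [order #7] limit_buy(price=105, qty=6): fills=none; bids=[#2:2@105 #7:6@105 #1:4@104 #6:10@98] asks=[-]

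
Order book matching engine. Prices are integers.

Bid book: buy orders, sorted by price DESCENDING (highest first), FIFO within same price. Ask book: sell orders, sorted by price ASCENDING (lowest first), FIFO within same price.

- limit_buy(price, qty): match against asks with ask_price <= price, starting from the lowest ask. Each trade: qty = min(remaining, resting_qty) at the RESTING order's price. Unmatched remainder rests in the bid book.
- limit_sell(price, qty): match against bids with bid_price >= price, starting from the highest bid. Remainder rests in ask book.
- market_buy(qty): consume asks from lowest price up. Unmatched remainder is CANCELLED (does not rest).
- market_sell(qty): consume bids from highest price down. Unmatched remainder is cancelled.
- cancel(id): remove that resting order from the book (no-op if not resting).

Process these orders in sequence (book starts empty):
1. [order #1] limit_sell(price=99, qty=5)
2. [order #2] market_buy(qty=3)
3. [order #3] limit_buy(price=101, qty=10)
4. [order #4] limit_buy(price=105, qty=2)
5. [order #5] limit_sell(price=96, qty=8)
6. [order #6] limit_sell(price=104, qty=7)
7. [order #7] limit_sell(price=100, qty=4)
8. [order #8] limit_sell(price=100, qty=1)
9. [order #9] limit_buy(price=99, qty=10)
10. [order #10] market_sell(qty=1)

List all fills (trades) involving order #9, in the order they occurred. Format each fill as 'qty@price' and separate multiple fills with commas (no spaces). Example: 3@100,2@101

After op 1 [order #1] limit_sell(price=99, qty=5): fills=none; bids=[-] asks=[#1:5@99]
After op 2 [order #2] market_buy(qty=3): fills=#2x#1:3@99; bids=[-] asks=[#1:2@99]
After op 3 [order #3] limit_buy(price=101, qty=10): fills=#3x#1:2@99; bids=[#3:8@101] asks=[-]
After op 4 [order #4] limit_buy(price=105, qty=2): fills=none; bids=[#4:2@105 #3:8@101] asks=[-]
After op 5 [order #5] limit_sell(price=96, qty=8): fills=#4x#5:2@105 #3x#5:6@101; bids=[#3:2@101] asks=[-]
After op 6 [order #6] limit_sell(price=104, qty=7): fills=none; bids=[#3:2@101] asks=[#6:7@104]
After op 7 [order #7] limit_sell(price=100, qty=4): fills=#3x#7:2@101; bids=[-] asks=[#7:2@100 #6:7@104]
After op 8 [order #8] limit_sell(price=100, qty=1): fills=none; bids=[-] asks=[#7:2@100 #8:1@100 #6:7@104]
After op 9 [order #9] limit_buy(price=99, qty=10): fills=none; bids=[#9:10@99] asks=[#7:2@100 #8:1@100 #6:7@104]
After op 10 [order #10] market_sell(qty=1): fills=#9x#10:1@99; bids=[#9:9@99] asks=[#7:2@100 #8:1@100 #6:7@104]

Answer: 1@99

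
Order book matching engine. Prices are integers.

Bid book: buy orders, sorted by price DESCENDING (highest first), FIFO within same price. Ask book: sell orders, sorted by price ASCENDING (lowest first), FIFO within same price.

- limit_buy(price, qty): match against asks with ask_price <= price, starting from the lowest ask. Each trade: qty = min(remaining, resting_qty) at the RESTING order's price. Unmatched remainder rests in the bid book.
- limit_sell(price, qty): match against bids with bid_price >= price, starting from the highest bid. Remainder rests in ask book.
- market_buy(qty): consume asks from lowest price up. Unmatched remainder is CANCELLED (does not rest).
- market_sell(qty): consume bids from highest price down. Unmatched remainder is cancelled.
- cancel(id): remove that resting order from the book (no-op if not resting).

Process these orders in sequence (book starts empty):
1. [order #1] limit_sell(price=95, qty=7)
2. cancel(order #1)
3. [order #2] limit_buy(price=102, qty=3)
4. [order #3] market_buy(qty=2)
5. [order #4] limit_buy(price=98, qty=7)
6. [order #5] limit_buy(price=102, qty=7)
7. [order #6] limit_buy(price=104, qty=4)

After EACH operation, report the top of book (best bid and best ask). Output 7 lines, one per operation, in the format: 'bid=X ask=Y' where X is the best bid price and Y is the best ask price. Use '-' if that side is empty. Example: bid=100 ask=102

After op 1 [order #1] limit_sell(price=95, qty=7): fills=none; bids=[-] asks=[#1:7@95]
After op 2 cancel(order #1): fills=none; bids=[-] asks=[-]
After op 3 [order #2] limit_buy(price=102, qty=3): fills=none; bids=[#2:3@102] asks=[-]
After op 4 [order #3] market_buy(qty=2): fills=none; bids=[#2:3@102] asks=[-]
After op 5 [order #4] limit_buy(price=98, qty=7): fills=none; bids=[#2:3@102 #4:7@98] asks=[-]
After op 6 [order #5] limit_buy(price=102, qty=7): fills=none; bids=[#2:3@102 #5:7@102 #4:7@98] asks=[-]
After op 7 [order #6] limit_buy(price=104, qty=4): fills=none; bids=[#6:4@104 #2:3@102 #5:7@102 #4:7@98] asks=[-]

Answer: bid=- ask=95
bid=- ask=-
bid=102 ask=-
bid=102 ask=-
bid=102 ask=-
bid=102 ask=-
bid=104 ask=-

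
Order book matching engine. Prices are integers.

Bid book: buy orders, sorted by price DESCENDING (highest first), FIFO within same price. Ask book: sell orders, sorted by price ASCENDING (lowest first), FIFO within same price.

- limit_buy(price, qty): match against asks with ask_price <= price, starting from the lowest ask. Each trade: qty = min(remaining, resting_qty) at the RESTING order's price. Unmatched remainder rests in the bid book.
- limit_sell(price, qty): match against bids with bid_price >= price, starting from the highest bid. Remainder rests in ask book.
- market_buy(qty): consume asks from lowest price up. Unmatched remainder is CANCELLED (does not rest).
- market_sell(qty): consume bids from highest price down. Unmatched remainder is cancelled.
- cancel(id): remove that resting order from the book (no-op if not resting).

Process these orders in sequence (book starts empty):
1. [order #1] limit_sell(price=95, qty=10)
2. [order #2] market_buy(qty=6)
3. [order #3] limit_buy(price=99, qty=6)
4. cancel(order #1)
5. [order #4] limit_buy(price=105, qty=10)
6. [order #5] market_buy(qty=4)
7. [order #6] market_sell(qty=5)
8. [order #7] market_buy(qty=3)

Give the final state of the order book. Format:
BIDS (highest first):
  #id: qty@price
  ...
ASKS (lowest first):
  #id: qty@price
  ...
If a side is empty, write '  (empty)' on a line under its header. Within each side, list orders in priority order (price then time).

Answer: BIDS (highest first):
  #4: 5@105
  #3: 2@99
ASKS (lowest first):
  (empty)

Derivation:
After op 1 [order #1] limit_sell(price=95, qty=10): fills=none; bids=[-] asks=[#1:10@95]
After op 2 [order #2] market_buy(qty=6): fills=#2x#1:6@95; bids=[-] asks=[#1:4@95]
After op 3 [order #3] limit_buy(price=99, qty=6): fills=#3x#1:4@95; bids=[#3:2@99] asks=[-]
After op 4 cancel(order #1): fills=none; bids=[#3:2@99] asks=[-]
After op 5 [order #4] limit_buy(price=105, qty=10): fills=none; bids=[#4:10@105 #3:2@99] asks=[-]
After op 6 [order #5] market_buy(qty=4): fills=none; bids=[#4:10@105 #3:2@99] asks=[-]
After op 7 [order #6] market_sell(qty=5): fills=#4x#6:5@105; bids=[#4:5@105 #3:2@99] asks=[-]
After op 8 [order #7] market_buy(qty=3): fills=none; bids=[#4:5@105 #3:2@99] asks=[-]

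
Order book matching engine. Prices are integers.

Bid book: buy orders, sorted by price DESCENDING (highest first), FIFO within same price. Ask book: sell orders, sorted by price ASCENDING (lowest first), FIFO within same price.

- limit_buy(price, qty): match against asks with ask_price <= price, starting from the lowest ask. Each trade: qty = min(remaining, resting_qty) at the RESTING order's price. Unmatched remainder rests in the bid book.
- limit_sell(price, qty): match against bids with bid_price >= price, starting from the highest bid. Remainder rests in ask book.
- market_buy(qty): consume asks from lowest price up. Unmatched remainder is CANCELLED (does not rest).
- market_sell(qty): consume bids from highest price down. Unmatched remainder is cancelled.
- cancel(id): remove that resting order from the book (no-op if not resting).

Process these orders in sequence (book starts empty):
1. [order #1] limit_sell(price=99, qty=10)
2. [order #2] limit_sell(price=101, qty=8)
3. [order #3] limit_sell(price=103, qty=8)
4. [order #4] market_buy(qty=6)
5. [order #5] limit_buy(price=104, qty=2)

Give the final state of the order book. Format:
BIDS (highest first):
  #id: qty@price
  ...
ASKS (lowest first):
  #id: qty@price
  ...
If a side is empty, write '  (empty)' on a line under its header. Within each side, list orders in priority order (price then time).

Answer: BIDS (highest first):
  (empty)
ASKS (lowest first):
  #1: 2@99
  #2: 8@101
  #3: 8@103

Derivation:
After op 1 [order #1] limit_sell(price=99, qty=10): fills=none; bids=[-] asks=[#1:10@99]
After op 2 [order #2] limit_sell(price=101, qty=8): fills=none; bids=[-] asks=[#1:10@99 #2:8@101]
After op 3 [order #3] limit_sell(price=103, qty=8): fills=none; bids=[-] asks=[#1:10@99 #2:8@101 #3:8@103]
After op 4 [order #4] market_buy(qty=6): fills=#4x#1:6@99; bids=[-] asks=[#1:4@99 #2:8@101 #3:8@103]
After op 5 [order #5] limit_buy(price=104, qty=2): fills=#5x#1:2@99; bids=[-] asks=[#1:2@99 #2:8@101 #3:8@103]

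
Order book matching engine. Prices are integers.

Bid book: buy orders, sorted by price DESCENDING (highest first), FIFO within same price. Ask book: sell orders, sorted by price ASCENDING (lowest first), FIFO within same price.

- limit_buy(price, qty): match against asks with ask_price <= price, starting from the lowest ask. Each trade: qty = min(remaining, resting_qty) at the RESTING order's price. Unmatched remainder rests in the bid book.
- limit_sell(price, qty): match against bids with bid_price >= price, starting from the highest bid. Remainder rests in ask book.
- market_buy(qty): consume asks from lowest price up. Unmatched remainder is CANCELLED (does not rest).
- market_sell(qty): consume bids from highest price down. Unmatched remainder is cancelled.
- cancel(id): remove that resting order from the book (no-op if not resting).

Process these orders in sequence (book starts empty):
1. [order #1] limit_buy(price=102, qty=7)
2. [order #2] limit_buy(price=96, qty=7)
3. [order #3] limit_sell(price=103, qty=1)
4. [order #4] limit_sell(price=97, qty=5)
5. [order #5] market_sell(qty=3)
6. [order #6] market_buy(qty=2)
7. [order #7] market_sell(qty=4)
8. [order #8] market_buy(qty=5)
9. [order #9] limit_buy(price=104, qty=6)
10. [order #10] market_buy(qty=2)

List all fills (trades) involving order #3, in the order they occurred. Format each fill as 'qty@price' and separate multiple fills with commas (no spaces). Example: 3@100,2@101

After op 1 [order #1] limit_buy(price=102, qty=7): fills=none; bids=[#1:7@102] asks=[-]
After op 2 [order #2] limit_buy(price=96, qty=7): fills=none; bids=[#1:7@102 #2:7@96] asks=[-]
After op 3 [order #3] limit_sell(price=103, qty=1): fills=none; bids=[#1:7@102 #2:7@96] asks=[#3:1@103]
After op 4 [order #4] limit_sell(price=97, qty=5): fills=#1x#4:5@102; bids=[#1:2@102 #2:7@96] asks=[#3:1@103]
After op 5 [order #5] market_sell(qty=3): fills=#1x#5:2@102 #2x#5:1@96; bids=[#2:6@96] asks=[#3:1@103]
After op 6 [order #6] market_buy(qty=2): fills=#6x#3:1@103; bids=[#2:6@96] asks=[-]
After op 7 [order #7] market_sell(qty=4): fills=#2x#7:4@96; bids=[#2:2@96] asks=[-]
After op 8 [order #8] market_buy(qty=5): fills=none; bids=[#2:2@96] asks=[-]
After op 9 [order #9] limit_buy(price=104, qty=6): fills=none; bids=[#9:6@104 #2:2@96] asks=[-]
After op 10 [order #10] market_buy(qty=2): fills=none; bids=[#9:6@104 #2:2@96] asks=[-]

Answer: 1@103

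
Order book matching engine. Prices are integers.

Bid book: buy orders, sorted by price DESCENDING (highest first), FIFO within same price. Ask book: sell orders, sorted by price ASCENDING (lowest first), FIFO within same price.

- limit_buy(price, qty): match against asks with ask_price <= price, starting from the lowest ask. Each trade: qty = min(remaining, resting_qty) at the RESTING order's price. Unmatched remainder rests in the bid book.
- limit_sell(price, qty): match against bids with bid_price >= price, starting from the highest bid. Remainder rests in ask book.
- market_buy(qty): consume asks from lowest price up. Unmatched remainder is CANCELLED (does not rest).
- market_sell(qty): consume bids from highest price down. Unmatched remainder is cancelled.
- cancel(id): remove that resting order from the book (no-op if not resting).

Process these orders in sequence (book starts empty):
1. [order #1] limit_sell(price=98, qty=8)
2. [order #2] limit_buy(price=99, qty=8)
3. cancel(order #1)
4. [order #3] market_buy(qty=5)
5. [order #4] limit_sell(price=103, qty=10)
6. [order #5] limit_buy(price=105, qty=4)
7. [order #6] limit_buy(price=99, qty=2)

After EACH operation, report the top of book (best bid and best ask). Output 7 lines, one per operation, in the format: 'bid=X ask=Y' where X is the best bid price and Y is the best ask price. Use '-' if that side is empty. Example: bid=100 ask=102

Answer: bid=- ask=98
bid=- ask=-
bid=- ask=-
bid=- ask=-
bid=- ask=103
bid=- ask=103
bid=99 ask=103

Derivation:
After op 1 [order #1] limit_sell(price=98, qty=8): fills=none; bids=[-] asks=[#1:8@98]
After op 2 [order #2] limit_buy(price=99, qty=8): fills=#2x#1:8@98; bids=[-] asks=[-]
After op 3 cancel(order #1): fills=none; bids=[-] asks=[-]
After op 4 [order #3] market_buy(qty=5): fills=none; bids=[-] asks=[-]
After op 5 [order #4] limit_sell(price=103, qty=10): fills=none; bids=[-] asks=[#4:10@103]
After op 6 [order #5] limit_buy(price=105, qty=4): fills=#5x#4:4@103; bids=[-] asks=[#4:6@103]
After op 7 [order #6] limit_buy(price=99, qty=2): fills=none; bids=[#6:2@99] asks=[#4:6@103]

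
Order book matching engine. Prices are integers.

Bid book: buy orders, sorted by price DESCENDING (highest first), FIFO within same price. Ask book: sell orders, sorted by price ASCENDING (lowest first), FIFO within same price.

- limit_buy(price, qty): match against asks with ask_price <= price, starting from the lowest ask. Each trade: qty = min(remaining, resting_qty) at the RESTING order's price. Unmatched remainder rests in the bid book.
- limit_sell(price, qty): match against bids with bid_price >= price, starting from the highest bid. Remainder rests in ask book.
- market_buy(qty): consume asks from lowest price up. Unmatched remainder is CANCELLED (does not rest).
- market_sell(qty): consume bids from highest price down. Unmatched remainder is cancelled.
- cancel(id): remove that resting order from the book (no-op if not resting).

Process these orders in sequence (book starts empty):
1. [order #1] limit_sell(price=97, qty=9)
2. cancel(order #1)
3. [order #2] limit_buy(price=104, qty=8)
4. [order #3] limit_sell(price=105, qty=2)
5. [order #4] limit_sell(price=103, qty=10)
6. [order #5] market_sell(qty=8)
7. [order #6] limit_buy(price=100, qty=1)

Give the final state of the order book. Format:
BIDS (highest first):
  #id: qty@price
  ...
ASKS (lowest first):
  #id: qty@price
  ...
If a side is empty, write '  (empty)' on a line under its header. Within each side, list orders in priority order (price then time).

Answer: BIDS (highest first):
  #6: 1@100
ASKS (lowest first):
  #4: 2@103
  #3: 2@105

Derivation:
After op 1 [order #1] limit_sell(price=97, qty=9): fills=none; bids=[-] asks=[#1:9@97]
After op 2 cancel(order #1): fills=none; bids=[-] asks=[-]
After op 3 [order #2] limit_buy(price=104, qty=8): fills=none; bids=[#2:8@104] asks=[-]
After op 4 [order #3] limit_sell(price=105, qty=2): fills=none; bids=[#2:8@104] asks=[#3:2@105]
After op 5 [order #4] limit_sell(price=103, qty=10): fills=#2x#4:8@104; bids=[-] asks=[#4:2@103 #3:2@105]
After op 6 [order #5] market_sell(qty=8): fills=none; bids=[-] asks=[#4:2@103 #3:2@105]
After op 7 [order #6] limit_buy(price=100, qty=1): fills=none; bids=[#6:1@100] asks=[#4:2@103 #3:2@105]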